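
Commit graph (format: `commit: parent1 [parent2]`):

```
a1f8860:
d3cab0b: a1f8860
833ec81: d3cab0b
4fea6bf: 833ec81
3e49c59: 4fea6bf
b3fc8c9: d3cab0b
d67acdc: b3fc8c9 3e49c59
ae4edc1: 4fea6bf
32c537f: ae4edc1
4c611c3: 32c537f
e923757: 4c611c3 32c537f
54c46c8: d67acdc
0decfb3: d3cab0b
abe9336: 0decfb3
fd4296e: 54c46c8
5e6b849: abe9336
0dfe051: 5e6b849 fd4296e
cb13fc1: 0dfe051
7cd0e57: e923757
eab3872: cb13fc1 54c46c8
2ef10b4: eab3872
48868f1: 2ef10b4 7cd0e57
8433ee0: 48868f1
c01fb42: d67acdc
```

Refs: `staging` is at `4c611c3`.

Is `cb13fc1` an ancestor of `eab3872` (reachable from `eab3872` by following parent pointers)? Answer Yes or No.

Ancestors of eab3872 (commits reachable by following parents): {0decfb3, 0dfe051, 3e49c59, 4fea6bf, 54c46c8, 5e6b849, 833ec81, a1f8860, abe9336, b3fc8c9, cb13fc1, d3cab0b, d67acdc, eab3872, fd4296e}.
cb13fc1 is in that set, so it is an ancestor of eab3872.

Yes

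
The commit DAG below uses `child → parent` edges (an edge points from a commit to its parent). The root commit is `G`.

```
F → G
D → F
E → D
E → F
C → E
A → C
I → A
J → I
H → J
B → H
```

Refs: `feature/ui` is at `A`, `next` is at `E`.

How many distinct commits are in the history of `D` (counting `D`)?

3

Walking parent pointers from D: reachable set = {D, F, G}.
That is 3 commits.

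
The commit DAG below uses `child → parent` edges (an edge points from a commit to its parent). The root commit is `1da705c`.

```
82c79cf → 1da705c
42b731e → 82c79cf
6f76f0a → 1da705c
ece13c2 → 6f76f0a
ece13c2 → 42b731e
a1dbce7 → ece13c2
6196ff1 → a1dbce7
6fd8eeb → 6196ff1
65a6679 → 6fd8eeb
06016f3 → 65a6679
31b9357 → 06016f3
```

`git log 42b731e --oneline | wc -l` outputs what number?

Walking parent pointers from 42b731e: reachable set = {1da705c, 42b731e, 82c79cf}.
That is 3 commits.

3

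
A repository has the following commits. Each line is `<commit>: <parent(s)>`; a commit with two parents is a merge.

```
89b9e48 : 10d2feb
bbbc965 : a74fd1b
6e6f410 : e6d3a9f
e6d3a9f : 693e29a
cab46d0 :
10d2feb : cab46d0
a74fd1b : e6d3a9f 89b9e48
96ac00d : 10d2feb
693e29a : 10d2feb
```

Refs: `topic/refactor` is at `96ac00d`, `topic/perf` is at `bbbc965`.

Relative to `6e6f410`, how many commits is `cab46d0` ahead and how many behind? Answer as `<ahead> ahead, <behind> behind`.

0 ahead, 4 behind

Reachable from cab46d0: {cab46d0}.
Reachable from 6e6f410: {10d2feb, 693e29a, 6e6f410, cab46d0, e6d3a9f}.
Only in cab46d0's history (ahead): {} — 0.
Only in 6e6f410's history (behind): {10d2feb, 693e29a, 6e6f410, e6d3a9f} — 4.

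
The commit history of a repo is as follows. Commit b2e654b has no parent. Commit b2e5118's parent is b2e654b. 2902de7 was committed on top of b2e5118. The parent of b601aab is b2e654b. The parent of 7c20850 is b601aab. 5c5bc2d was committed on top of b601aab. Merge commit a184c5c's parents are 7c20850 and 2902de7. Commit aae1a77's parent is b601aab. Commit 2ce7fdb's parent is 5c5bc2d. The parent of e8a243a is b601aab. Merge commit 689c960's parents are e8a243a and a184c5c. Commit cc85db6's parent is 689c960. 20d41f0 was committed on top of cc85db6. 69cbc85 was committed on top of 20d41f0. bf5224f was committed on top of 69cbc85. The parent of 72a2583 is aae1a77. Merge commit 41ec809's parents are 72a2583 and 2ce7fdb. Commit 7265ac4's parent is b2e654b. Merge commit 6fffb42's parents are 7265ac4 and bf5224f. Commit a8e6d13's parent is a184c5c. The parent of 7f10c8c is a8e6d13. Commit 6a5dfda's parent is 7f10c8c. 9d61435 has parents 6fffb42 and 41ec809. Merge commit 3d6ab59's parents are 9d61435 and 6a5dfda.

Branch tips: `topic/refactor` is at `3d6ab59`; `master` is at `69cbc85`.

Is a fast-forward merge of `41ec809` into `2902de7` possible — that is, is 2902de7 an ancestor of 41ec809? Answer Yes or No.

A fast-forward from 2902de7 to 41ec809 is possible iff 2902de7 is an ancestor of 41ec809.
Ancestors of 41ec809: {2ce7fdb, 41ec809, 5c5bc2d, 72a2583, aae1a77, b2e654b, b601aab}.
2902de7 is not among them, so fast-forward is not possible.

No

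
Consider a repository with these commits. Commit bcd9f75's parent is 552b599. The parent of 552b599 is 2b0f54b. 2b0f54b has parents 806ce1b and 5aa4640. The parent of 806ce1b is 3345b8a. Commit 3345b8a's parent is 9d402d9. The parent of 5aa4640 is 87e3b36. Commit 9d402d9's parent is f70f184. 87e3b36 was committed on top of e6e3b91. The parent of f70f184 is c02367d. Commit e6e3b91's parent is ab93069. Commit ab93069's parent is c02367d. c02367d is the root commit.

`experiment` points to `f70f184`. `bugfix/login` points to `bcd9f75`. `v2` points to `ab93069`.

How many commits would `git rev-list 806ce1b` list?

Walking parent pointers from 806ce1b: reachable set = {3345b8a, 806ce1b, 9d402d9, c02367d, f70f184}.
That is 5 commits.

5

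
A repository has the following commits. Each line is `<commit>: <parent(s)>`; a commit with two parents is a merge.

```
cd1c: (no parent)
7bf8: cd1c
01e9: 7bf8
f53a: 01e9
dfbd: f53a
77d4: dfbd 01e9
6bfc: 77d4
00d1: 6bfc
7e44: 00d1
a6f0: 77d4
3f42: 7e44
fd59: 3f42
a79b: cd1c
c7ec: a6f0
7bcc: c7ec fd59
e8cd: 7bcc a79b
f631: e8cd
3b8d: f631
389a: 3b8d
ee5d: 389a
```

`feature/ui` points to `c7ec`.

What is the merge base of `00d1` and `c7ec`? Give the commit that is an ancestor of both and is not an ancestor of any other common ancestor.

77d4

Ancestors of 00d1: {00d1, 01e9, 6bfc, 77d4, 7bf8, cd1c, dfbd, f53a}.
Ancestors of c7ec: {01e9, 77d4, 7bf8, a6f0, c7ec, cd1c, dfbd, f53a}.
Common ancestors: {01e9, 77d4, 7bf8, cd1c, dfbd, f53a}.
Among these, 77d4 is not an ancestor of any other common ancestor — it is the merge base.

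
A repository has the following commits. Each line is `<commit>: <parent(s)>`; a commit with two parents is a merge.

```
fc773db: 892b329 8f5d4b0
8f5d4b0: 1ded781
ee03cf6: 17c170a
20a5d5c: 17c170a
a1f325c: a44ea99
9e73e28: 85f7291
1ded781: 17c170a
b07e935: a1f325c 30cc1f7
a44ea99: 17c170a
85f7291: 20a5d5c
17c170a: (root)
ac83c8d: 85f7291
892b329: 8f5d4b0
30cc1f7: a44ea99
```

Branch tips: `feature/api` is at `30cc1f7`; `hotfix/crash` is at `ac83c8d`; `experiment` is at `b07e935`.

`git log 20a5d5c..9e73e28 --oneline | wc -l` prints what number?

2

Reachable from 9e73e28: {17c170a, 20a5d5c, 85f7291, 9e73e28}.
Reachable from 20a5d5c: {17c170a, 20a5d5c}.
In 9e73e28's history but not 20a5d5c's: {85f7291, 9e73e28} — 2 commits.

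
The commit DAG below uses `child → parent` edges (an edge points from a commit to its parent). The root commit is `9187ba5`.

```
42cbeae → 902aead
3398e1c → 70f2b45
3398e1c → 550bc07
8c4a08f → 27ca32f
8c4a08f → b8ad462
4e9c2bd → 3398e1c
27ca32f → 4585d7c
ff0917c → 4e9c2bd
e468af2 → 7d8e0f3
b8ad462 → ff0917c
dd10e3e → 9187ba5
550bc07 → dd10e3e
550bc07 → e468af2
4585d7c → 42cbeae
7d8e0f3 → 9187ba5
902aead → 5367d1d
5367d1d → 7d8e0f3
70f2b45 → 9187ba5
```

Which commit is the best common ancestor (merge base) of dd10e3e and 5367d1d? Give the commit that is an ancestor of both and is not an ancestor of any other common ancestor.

Ancestors of dd10e3e: {9187ba5, dd10e3e}.
Ancestors of 5367d1d: {5367d1d, 7d8e0f3, 9187ba5}.
Common ancestors: {9187ba5}.
The only common ancestor is 9187ba5, so it is the merge base.

9187ba5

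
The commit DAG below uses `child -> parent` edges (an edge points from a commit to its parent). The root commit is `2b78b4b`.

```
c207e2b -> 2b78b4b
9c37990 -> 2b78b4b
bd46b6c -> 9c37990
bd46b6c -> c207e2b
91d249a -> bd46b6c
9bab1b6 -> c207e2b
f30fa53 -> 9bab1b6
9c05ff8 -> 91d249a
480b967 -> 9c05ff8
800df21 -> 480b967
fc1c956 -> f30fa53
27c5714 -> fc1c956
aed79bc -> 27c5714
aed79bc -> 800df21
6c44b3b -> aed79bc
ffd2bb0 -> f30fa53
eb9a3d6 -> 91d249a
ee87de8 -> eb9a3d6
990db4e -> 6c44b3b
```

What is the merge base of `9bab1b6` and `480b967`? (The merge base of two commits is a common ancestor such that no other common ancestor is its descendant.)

Ancestors of 9bab1b6: {2b78b4b, 9bab1b6, c207e2b}.
Ancestors of 480b967: {2b78b4b, 480b967, 91d249a, 9c05ff8, 9c37990, bd46b6c, c207e2b}.
Common ancestors: {2b78b4b, c207e2b}.
Among these, c207e2b is not an ancestor of any other common ancestor — it is the merge base.

c207e2b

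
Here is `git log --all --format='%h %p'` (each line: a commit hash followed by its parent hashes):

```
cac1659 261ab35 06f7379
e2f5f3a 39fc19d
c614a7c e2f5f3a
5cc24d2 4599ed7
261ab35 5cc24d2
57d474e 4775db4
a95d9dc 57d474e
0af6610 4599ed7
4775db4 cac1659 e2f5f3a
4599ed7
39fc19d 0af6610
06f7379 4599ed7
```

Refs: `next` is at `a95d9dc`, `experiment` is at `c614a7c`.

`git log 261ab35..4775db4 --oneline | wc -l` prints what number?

Reachable from 4775db4: {06f7379, 0af6610, 261ab35, 39fc19d, 4599ed7, 4775db4, 5cc24d2, cac1659, e2f5f3a}.
Reachable from 261ab35: {261ab35, 4599ed7, 5cc24d2}.
In 4775db4's history but not 261ab35's: {06f7379, 0af6610, 39fc19d, 4775db4, cac1659, e2f5f3a} — 6 commits.

6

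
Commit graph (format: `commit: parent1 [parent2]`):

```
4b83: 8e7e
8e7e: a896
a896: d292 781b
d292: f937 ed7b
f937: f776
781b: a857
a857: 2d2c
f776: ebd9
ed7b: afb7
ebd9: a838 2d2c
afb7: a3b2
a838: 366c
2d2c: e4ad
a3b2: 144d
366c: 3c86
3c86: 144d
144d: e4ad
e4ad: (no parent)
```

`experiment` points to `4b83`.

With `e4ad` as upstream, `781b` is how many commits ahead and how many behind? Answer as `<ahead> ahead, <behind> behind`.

3 ahead, 0 behind

Reachable from 781b: {2d2c, 781b, a857, e4ad}.
Reachable from e4ad: {e4ad}.
Only in 781b's history (ahead): {2d2c, 781b, a857} — 3.
Only in e4ad's history (behind): {} — 0.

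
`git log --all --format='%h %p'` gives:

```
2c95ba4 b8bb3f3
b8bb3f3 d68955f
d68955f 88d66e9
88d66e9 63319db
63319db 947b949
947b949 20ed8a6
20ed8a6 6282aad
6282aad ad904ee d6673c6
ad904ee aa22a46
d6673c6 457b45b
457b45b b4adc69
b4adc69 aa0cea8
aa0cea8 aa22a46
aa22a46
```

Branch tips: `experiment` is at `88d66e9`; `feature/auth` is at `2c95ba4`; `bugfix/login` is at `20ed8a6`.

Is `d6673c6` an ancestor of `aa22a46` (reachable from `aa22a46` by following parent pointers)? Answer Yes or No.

Ancestors of aa22a46: {aa22a46}.
d6673c6 is not in that set, so it is not an ancestor of aa22a46.

No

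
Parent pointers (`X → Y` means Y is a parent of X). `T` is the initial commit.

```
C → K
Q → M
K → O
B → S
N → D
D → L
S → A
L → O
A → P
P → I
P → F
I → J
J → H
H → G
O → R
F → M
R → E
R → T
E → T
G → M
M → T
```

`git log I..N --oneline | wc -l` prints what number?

6

Reachable from N: {D, E, L, N, O, R, T}.
Reachable from I: {G, H, I, J, M, T}.
In N's history but not I's: {D, E, L, N, O, R} — 6 commits.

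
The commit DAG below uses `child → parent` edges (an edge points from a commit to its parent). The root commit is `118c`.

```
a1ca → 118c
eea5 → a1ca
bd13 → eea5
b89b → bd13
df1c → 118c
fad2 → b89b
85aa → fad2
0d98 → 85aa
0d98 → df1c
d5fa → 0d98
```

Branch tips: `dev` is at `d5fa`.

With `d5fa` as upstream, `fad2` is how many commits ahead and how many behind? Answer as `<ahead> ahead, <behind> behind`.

0 ahead, 4 behind

Reachable from fad2: {118c, a1ca, b89b, bd13, eea5, fad2}.
Reachable from d5fa: {0d98, 118c, 85aa, a1ca, b89b, bd13, d5fa, df1c, eea5, fad2}.
Only in fad2's history (ahead): {} — 0.
Only in d5fa's history (behind): {0d98, 85aa, d5fa, df1c} — 4.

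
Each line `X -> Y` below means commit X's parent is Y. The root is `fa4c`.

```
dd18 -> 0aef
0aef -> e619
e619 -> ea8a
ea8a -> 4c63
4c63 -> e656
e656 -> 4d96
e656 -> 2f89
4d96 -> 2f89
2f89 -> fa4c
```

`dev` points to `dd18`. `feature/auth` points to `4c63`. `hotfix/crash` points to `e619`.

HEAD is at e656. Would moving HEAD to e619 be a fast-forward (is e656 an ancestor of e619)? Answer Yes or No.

A fast-forward from e656 to e619 is possible iff e656 is an ancestor of e619.
Ancestors of e619: {2f89, 4c63, 4d96, e619, e656, ea8a, fa4c}.
e656 is among them, so fast-forward is possible.

Yes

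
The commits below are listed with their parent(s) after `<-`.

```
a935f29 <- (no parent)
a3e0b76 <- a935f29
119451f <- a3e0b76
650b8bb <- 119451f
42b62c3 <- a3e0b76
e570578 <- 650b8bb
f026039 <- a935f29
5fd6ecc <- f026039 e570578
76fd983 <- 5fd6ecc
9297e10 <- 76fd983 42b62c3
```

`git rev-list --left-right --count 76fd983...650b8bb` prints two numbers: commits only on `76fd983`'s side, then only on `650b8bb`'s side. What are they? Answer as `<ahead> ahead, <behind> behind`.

Reachable from 76fd983: {119451f, 5fd6ecc, 650b8bb, 76fd983, a3e0b76, a935f29, e570578, f026039}.
Reachable from 650b8bb: {119451f, 650b8bb, a3e0b76, a935f29}.
Only in 76fd983's history (ahead): {5fd6ecc, 76fd983, e570578, f026039} — 4.
Only in 650b8bb's history (behind): {} — 0.

4 ahead, 0 behind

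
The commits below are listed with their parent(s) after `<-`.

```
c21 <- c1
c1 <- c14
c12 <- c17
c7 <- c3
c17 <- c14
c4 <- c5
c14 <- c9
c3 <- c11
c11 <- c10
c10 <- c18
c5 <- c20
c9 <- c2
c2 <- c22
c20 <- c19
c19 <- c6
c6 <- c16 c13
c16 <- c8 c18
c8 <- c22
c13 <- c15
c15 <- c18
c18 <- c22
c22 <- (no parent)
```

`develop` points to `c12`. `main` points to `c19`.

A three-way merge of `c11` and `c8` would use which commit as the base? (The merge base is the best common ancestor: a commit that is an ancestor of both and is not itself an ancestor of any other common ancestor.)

c22

Ancestors of c11: {c10, c11, c18, c22}.
Ancestors of c8: {c22, c8}.
Common ancestors: {c22}.
The only common ancestor is c22, so it is the merge base.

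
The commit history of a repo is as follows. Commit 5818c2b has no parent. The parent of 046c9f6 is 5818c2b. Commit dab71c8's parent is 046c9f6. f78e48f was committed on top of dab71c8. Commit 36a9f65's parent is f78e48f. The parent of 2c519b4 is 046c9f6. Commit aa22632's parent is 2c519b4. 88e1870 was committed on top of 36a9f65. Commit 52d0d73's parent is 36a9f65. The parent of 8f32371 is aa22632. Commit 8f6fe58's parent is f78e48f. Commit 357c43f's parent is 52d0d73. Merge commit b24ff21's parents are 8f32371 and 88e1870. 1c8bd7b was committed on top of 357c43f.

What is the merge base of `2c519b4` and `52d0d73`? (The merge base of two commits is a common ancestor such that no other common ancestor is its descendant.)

Ancestors of 2c519b4: {046c9f6, 2c519b4, 5818c2b}.
Ancestors of 52d0d73: {046c9f6, 36a9f65, 52d0d73, 5818c2b, dab71c8, f78e48f}.
Common ancestors: {046c9f6, 5818c2b}.
Among these, 046c9f6 is not an ancestor of any other common ancestor — it is the merge base.

046c9f6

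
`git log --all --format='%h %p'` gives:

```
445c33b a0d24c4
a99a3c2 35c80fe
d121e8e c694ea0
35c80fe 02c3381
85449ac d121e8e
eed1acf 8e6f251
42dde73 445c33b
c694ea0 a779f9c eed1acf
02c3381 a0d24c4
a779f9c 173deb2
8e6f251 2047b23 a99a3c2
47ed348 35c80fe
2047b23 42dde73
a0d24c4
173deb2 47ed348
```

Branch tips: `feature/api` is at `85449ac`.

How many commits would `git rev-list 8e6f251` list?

8

Walking parent pointers from 8e6f251: reachable set = {02c3381, 2047b23, 35c80fe, 42dde73, 445c33b, 8e6f251, a0d24c4, a99a3c2}.
That is 8 commits.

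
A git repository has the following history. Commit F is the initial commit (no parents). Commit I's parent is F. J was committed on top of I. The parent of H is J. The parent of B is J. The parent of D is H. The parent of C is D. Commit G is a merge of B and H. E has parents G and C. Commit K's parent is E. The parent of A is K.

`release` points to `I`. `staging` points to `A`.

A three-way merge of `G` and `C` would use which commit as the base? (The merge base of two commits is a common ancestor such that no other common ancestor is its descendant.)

H

Ancestors of G: {B, F, G, H, I, J}.
Ancestors of C: {C, D, F, H, I, J}.
Common ancestors: {F, H, I, J}.
Among these, H is not an ancestor of any other common ancestor — it is the merge base.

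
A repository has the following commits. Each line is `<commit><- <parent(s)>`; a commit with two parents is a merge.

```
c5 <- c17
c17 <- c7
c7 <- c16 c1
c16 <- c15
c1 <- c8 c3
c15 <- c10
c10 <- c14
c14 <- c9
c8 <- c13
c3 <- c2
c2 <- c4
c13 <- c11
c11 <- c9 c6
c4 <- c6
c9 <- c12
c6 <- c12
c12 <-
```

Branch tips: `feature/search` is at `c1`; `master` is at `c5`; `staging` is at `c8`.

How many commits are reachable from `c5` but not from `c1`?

Reachable from c5: {c1, c10, c11, c12, c13, c14, c15, c16, c17, c2, c3, c4, c5, c6, c7, c8, c9}.
Reachable from c1: {c1, c11, c12, c13, c2, c3, c4, c6, c8, c9}.
In c5's history but not c1's: {c10, c14, c15, c16, c17, c5, c7} — 7 commits.

7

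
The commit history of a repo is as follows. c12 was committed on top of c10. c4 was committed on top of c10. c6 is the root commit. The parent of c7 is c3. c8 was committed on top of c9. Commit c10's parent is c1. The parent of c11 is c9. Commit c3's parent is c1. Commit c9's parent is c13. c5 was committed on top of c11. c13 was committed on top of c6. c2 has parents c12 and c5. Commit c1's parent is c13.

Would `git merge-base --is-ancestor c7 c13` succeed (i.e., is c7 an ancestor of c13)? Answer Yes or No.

No

Ancestors of c13: {c13, c6}.
c7 is not in that set, so it is not an ancestor of c13.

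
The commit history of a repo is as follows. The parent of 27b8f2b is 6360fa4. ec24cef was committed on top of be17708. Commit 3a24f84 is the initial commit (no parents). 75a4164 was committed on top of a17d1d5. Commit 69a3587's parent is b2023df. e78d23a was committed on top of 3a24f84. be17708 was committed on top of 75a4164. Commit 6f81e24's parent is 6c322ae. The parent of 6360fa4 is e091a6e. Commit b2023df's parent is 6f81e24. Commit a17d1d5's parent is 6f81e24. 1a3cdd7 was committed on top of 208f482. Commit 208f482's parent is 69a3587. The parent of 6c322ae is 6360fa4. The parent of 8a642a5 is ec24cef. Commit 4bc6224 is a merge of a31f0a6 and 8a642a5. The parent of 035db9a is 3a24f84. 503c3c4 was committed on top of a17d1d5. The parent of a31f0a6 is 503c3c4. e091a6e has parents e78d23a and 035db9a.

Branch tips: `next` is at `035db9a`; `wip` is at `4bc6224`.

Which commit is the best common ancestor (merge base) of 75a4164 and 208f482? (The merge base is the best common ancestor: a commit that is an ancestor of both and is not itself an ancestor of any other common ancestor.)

Ancestors of 75a4164: {035db9a, 3a24f84, 6360fa4, 6c322ae, 6f81e24, 75a4164, a17d1d5, e091a6e, e78d23a}.
Ancestors of 208f482: {035db9a, 208f482, 3a24f84, 6360fa4, 69a3587, 6c322ae, 6f81e24, b2023df, e091a6e, e78d23a}.
Common ancestors: {035db9a, 3a24f84, 6360fa4, 6c322ae, 6f81e24, e091a6e, e78d23a}.
Among these, 6f81e24 is not an ancestor of any other common ancestor — it is the merge base.

6f81e24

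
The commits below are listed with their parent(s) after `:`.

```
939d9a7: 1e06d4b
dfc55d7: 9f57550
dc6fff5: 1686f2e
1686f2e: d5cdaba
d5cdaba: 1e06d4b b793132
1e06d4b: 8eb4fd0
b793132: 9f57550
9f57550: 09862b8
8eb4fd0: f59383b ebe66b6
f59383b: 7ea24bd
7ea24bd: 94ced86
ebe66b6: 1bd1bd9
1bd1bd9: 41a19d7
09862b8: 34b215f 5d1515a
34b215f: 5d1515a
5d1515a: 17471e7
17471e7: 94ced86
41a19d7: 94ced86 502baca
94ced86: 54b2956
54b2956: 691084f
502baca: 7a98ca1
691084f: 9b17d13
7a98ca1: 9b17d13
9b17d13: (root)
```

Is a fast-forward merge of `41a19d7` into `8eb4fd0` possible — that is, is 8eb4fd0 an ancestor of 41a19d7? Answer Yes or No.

A fast-forward from 8eb4fd0 to 41a19d7 is possible iff 8eb4fd0 is an ancestor of 41a19d7.
Ancestors of 41a19d7: {41a19d7, 502baca, 54b2956, 691084f, 7a98ca1, 94ced86, 9b17d13}.
8eb4fd0 is not among them, so fast-forward is not possible.

No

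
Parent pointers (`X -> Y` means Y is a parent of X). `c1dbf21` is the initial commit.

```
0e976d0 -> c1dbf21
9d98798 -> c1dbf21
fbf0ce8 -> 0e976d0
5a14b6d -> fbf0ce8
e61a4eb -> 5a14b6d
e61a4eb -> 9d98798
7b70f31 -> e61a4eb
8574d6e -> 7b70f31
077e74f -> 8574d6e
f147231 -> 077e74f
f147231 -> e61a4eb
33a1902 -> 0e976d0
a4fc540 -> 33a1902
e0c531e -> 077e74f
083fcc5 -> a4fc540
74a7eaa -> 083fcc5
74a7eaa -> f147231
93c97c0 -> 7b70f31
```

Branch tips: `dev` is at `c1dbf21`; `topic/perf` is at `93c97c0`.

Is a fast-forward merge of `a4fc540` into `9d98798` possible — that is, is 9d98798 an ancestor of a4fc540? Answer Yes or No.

No

A fast-forward from 9d98798 to a4fc540 is possible iff 9d98798 is an ancestor of a4fc540.
Ancestors of a4fc540: {0e976d0, 33a1902, a4fc540, c1dbf21}.
9d98798 is not among them, so fast-forward is not possible.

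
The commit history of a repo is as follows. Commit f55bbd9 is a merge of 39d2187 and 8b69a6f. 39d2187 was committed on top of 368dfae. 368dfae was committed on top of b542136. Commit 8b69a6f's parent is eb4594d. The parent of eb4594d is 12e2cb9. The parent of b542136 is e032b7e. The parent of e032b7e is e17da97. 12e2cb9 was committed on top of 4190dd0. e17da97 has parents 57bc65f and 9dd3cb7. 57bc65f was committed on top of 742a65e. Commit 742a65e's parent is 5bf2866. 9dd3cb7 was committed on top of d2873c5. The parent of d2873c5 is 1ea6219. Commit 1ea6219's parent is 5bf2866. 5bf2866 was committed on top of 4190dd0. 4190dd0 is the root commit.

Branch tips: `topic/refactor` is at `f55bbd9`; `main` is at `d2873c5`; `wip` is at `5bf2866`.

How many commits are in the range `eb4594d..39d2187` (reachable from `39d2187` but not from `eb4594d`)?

Reachable from 39d2187: {1ea6219, 368dfae, 39d2187, 4190dd0, 57bc65f, 5bf2866, 742a65e, 9dd3cb7, b542136, d2873c5, e032b7e, e17da97}.
Reachable from eb4594d: {12e2cb9, 4190dd0, eb4594d}.
In 39d2187's history but not eb4594d's: {1ea6219, 368dfae, 39d2187, 57bc65f, 5bf2866, 742a65e, 9dd3cb7, b542136, d2873c5, e032b7e, e17da97} — 11 commits.

11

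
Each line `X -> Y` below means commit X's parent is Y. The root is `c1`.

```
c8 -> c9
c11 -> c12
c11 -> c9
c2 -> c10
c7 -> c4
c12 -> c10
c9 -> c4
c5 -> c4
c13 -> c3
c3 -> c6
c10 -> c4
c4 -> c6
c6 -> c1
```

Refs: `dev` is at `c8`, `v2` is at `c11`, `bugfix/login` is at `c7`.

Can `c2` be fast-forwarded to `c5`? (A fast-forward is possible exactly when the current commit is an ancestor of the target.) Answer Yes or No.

A fast-forward from c2 to c5 is possible iff c2 is an ancestor of c5.
Ancestors of c5: {c1, c4, c5, c6}.
c2 is not among them, so fast-forward is not possible.

No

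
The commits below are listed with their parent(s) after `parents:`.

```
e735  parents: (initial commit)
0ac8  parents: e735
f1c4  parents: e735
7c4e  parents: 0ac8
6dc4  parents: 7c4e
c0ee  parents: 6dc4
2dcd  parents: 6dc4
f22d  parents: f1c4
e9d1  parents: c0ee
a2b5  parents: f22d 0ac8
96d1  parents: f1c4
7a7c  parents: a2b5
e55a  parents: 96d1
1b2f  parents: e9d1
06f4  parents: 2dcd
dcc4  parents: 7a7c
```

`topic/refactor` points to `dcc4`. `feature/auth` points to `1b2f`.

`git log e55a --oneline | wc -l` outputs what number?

4

Walking parent pointers from e55a: reachable set = {96d1, e55a, e735, f1c4}.
That is 4 commits.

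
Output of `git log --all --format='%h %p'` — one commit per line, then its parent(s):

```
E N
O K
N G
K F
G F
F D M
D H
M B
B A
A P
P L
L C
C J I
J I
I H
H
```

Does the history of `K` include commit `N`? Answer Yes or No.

Ancestors of K: {A, B, C, D, F, H, I, J, K, L, M, P}.
N is not in that set, so it is not an ancestor of K.

No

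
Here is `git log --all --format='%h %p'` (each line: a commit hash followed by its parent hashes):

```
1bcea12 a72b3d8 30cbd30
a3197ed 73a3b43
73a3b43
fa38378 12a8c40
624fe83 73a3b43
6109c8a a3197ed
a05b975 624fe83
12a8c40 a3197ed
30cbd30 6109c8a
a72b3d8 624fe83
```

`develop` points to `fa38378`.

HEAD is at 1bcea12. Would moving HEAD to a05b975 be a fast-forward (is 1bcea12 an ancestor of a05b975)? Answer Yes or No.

No

A fast-forward from 1bcea12 to a05b975 is possible iff 1bcea12 is an ancestor of a05b975.
Ancestors of a05b975: {624fe83, 73a3b43, a05b975}.
1bcea12 is not among them, so fast-forward is not possible.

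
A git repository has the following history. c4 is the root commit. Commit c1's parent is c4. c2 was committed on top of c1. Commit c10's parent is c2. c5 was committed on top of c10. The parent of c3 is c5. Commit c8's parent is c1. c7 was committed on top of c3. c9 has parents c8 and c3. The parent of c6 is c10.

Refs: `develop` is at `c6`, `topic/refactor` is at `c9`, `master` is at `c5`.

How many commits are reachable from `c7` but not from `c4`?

Reachable from c7: {c1, c10, c2, c3, c4, c5, c7}.
Reachable from c4: {c4}.
In c7's history but not c4's: {c1, c10, c2, c3, c5, c7} — 6 commits.

6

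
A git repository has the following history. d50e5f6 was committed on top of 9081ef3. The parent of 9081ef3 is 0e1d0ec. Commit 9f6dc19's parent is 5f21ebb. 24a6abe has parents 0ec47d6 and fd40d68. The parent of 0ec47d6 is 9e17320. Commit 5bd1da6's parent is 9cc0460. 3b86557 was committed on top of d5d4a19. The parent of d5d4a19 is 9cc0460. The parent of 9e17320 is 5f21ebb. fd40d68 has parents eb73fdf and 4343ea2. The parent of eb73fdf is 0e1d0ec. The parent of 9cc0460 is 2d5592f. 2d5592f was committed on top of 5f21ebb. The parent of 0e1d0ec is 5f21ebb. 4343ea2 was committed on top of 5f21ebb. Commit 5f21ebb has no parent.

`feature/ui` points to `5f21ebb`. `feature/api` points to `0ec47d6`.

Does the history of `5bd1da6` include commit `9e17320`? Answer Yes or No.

No

Ancestors of 5bd1da6: {2d5592f, 5bd1da6, 5f21ebb, 9cc0460}.
9e17320 is not in that set, so it is not an ancestor of 5bd1da6.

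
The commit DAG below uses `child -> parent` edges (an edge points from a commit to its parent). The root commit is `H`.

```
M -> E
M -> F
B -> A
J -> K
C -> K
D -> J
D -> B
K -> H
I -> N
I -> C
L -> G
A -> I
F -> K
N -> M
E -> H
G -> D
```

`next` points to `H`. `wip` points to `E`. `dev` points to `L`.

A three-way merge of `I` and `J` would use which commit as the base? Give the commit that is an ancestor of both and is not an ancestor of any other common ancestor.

Ancestors of I: {C, E, F, H, I, K, M, N}.
Ancestors of J: {H, J, K}.
Common ancestors: {H, K}.
Among these, K is not an ancestor of any other common ancestor — it is the merge base.

K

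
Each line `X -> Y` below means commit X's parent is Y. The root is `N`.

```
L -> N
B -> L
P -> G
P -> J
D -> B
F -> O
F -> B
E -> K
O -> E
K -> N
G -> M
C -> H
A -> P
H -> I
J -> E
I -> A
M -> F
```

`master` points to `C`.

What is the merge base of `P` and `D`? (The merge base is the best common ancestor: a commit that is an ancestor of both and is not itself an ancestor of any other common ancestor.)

Ancestors of P: {B, E, F, G, J, K, L, M, N, O, P}.
Ancestors of D: {B, D, L, N}.
Common ancestors: {B, L, N}.
Among these, B is not an ancestor of any other common ancestor — it is the merge base.

B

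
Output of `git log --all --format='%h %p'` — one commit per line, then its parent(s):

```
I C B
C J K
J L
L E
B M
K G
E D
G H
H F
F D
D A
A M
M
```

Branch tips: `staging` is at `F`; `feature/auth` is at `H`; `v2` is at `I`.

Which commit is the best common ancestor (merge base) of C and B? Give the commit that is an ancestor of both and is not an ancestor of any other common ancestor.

M

Ancestors of C: {A, C, D, E, F, G, H, J, K, L, M}.
Ancestors of B: {B, M}.
Common ancestors: {M}.
The only common ancestor is M, so it is the merge base.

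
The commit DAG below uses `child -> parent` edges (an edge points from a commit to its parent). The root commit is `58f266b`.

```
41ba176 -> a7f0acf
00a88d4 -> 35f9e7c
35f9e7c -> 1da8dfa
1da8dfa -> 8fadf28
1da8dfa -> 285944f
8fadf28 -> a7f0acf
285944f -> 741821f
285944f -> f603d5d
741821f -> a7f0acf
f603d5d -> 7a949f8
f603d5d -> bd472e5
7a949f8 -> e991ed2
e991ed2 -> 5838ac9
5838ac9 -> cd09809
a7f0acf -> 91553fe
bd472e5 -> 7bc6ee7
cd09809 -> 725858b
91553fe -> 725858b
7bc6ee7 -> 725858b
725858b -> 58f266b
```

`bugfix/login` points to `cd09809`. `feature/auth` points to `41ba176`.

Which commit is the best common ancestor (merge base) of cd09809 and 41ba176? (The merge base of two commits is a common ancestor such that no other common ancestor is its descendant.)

725858b

Ancestors of cd09809: {58f266b, 725858b, cd09809}.
Ancestors of 41ba176: {41ba176, 58f266b, 725858b, 91553fe, a7f0acf}.
Common ancestors: {58f266b, 725858b}.
Among these, 725858b is not an ancestor of any other common ancestor — it is the merge base.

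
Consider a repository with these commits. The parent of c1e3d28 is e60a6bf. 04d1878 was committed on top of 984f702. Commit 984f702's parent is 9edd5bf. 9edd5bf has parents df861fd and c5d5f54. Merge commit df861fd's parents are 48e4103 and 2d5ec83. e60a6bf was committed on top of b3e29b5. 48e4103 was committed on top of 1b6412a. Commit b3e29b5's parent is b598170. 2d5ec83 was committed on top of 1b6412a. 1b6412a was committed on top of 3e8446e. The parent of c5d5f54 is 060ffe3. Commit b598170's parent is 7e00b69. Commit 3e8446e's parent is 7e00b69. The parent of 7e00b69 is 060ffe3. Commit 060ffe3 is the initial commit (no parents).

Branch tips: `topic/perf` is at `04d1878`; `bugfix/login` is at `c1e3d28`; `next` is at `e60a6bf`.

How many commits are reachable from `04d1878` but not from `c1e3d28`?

Reachable from 04d1878: {04d1878, 060ffe3, 1b6412a, 2d5ec83, 3e8446e, 48e4103, 7e00b69, 984f702, 9edd5bf, c5d5f54, df861fd}.
Reachable from c1e3d28: {060ffe3, 7e00b69, b3e29b5, b598170, c1e3d28, e60a6bf}.
In 04d1878's history but not c1e3d28's: {04d1878, 1b6412a, 2d5ec83, 3e8446e, 48e4103, 984f702, 9edd5bf, c5d5f54, df861fd} — 9 commits.

9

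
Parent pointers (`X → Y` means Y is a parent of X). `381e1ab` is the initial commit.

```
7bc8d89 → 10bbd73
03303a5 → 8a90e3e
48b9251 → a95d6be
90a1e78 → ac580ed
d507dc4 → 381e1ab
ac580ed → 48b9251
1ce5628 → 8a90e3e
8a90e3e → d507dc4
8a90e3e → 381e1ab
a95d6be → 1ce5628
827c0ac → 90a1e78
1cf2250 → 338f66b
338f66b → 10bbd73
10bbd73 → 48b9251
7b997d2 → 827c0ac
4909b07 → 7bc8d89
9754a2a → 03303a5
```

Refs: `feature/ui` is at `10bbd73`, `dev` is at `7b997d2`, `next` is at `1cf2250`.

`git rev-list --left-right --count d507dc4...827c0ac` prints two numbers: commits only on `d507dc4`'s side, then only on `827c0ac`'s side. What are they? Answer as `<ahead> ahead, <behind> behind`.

Reachable from d507dc4: {381e1ab, d507dc4}.
Reachable from 827c0ac: {1ce5628, 381e1ab, 48b9251, 827c0ac, 8a90e3e, 90a1e78, a95d6be, ac580ed, d507dc4}.
Only in d507dc4's history (ahead): {} — 0.
Only in 827c0ac's history (behind): {1ce5628, 48b9251, 827c0ac, 8a90e3e, 90a1e78, a95d6be, ac580ed} — 7.

0 ahead, 7 behind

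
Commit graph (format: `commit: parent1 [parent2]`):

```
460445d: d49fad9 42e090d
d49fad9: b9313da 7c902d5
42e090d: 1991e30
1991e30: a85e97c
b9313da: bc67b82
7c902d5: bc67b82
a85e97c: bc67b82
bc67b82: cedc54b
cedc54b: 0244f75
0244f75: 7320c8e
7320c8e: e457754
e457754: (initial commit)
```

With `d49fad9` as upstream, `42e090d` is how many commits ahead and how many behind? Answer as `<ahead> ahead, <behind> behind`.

Reachable from 42e090d: {0244f75, 1991e30, 42e090d, 7320c8e, a85e97c, bc67b82, cedc54b, e457754}.
Reachable from d49fad9: {0244f75, 7320c8e, 7c902d5, b9313da, bc67b82, cedc54b, d49fad9, e457754}.
Only in 42e090d's history (ahead): {1991e30, 42e090d, a85e97c} — 3.
Only in d49fad9's history (behind): {7c902d5, b9313da, d49fad9} — 3.

3 ahead, 3 behind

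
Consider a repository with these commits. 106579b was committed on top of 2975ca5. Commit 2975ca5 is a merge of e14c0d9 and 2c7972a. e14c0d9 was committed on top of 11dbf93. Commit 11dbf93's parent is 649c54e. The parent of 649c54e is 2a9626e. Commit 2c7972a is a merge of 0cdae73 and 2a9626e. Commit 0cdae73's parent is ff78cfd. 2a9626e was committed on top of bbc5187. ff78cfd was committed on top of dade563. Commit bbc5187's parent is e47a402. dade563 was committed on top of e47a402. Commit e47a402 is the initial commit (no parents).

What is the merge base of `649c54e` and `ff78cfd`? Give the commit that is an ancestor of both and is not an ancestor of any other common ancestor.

Ancestors of 649c54e: {2a9626e, 649c54e, bbc5187, e47a402}.
Ancestors of ff78cfd: {dade563, e47a402, ff78cfd}.
Common ancestors: {e47a402}.
The only common ancestor is e47a402, so it is the merge base.

e47a402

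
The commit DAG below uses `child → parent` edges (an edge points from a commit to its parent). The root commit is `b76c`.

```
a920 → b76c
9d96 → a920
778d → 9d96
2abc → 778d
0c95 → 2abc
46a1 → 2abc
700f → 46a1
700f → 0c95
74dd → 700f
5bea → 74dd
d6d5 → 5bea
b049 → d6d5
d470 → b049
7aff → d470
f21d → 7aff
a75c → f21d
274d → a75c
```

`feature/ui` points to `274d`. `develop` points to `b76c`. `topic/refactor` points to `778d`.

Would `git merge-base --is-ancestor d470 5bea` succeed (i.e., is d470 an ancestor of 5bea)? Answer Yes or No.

No

Ancestors of 5bea: {0c95, 2abc, 46a1, 5bea, 700f, 74dd, 778d, 9d96, a920, b76c}.
d470 is not in that set, so it is not an ancestor of 5bea.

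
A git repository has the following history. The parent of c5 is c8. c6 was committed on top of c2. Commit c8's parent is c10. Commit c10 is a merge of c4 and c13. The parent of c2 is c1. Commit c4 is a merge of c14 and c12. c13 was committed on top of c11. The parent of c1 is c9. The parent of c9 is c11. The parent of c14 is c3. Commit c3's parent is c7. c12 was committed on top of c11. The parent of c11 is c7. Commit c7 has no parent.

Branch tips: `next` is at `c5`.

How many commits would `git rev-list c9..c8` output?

Reachable from c8: {c10, c11, c12, c13, c14, c3, c4, c7, c8}.
Reachable from c9: {c11, c7, c9}.
In c8's history but not c9's: {c10, c12, c13, c14, c3, c4, c8} — 7 commits.

7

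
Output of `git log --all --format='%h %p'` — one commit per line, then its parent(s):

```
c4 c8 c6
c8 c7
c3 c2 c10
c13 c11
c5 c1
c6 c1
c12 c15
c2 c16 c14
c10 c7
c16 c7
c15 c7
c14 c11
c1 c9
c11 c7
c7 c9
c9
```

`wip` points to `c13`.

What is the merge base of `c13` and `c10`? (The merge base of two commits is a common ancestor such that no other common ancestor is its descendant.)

Ancestors of c13: {c11, c13, c7, c9}.
Ancestors of c10: {c10, c7, c9}.
Common ancestors: {c7, c9}.
Among these, c7 is not an ancestor of any other common ancestor — it is the merge base.

c7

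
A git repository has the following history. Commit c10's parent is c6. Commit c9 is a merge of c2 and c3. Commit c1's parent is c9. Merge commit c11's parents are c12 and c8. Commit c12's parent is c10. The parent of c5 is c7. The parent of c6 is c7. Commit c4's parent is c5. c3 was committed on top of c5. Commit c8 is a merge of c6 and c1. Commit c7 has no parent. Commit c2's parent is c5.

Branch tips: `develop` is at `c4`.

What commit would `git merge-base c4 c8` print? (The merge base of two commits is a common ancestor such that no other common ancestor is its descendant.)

c5

Ancestors of c4: {c4, c5, c7}.
Ancestors of c8: {c1, c2, c3, c5, c6, c7, c8, c9}.
Common ancestors: {c5, c7}.
Among these, c5 is not an ancestor of any other common ancestor — it is the merge base.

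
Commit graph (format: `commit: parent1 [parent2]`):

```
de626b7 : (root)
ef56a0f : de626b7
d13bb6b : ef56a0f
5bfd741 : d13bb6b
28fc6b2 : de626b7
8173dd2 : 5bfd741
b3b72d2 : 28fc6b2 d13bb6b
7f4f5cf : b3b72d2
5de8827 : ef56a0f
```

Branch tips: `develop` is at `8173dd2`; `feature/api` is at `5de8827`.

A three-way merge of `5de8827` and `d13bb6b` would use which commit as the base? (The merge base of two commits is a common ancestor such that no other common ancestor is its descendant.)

ef56a0f

Ancestors of 5de8827: {5de8827, de626b7, ef56a0f}.
Ancestors of d13bb6b: {d13bb6b, de626b7, ef56a0f}.
Common ancestors: {de626b7, ef56a0f}.
Among these, ef56a0f is not an ancestor of any other common ancestor — it is the merge base.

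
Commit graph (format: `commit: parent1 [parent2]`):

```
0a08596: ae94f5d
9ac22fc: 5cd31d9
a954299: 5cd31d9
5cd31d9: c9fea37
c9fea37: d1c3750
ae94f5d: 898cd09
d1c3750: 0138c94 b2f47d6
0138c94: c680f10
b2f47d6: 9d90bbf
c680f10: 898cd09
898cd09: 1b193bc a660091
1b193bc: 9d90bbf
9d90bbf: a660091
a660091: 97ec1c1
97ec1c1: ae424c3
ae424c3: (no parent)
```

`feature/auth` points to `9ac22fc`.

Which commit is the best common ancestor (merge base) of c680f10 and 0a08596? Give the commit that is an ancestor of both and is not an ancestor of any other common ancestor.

898cd09

Ancestors of c680f10: {1b193bc, 898cd09, 97ec1c1, 9d90bbf, a660091, ae424c3, c680f10}.
Ancestors of 0a08596: {0a08596, 1b193bc, 898cd09, 97ec1c1, 9d90bbf, a660091, ae424c3, ae94f5d}.
Common ancestors: {1b193bc, 898cd09, 97ec1c1, 9d90bbf, a660091, ae424c3}.
Among these, 898cd09 is not an ancestor of any other common ancestor — it is the merge base.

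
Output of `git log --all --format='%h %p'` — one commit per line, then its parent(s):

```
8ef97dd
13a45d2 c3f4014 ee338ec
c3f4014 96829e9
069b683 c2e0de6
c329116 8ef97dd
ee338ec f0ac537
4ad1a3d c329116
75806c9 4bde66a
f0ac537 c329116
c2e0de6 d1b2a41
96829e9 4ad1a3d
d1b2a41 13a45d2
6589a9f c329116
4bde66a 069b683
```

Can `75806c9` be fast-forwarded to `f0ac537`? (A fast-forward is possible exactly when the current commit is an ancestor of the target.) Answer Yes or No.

A fast-forward from 75806c9 to f0ac537 is possible iff 75806c9 is an ancestor of f0ac537.
Ancestors of f0ac537: {8ef97dd, c329116, f0ac537}.
75806c9 is not among them, so fast-forward is not possible.

No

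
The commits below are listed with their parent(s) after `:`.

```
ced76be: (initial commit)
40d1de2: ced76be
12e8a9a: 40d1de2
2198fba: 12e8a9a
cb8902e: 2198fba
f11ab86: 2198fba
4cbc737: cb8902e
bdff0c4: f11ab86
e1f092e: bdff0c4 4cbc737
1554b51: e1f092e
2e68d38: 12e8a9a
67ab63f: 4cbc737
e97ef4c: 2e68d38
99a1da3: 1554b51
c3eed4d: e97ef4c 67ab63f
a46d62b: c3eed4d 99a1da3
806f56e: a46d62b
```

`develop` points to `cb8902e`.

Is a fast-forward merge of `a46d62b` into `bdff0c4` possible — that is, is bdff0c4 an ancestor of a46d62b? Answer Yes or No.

A fast-forward from bdff0c4 to a46d62b is possible iff bdff0c4 is an ancestor of a46d62b.
Ancestors of a46d62b: {12e8a9a, 1554b51, 2198fba, 2e68d38, 40d1de2, 4cbc737, 67ab63f, 99a1da3, a46d62b, bdff0c4, c3eed4d, cb8902e, ced76be, e1f092e, e97ef4c, f11ab86}.
bdff0c4 is among them, so fast-forward is possible.

Yes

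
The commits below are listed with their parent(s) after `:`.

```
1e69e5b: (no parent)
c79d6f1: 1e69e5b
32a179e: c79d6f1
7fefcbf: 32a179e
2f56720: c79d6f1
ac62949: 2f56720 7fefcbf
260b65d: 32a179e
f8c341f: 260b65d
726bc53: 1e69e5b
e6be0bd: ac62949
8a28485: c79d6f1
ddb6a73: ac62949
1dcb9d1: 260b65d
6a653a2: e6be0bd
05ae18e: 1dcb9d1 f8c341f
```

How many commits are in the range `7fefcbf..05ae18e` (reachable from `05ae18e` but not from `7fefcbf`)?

Reachable from 05ae18e: {05ae18e, 1dcb9d1, 1e69e5b, 260b65d, 32a179e, c79d6f1, f8c341f}.
Reachable from 7fefcbf: {1e69e5b, 32a179e, 7fefcbf, c79d6f1}.
In 05ae18e's history but not 7fefcbf's: {05ae18e, 1dcb9d1, 260b65d, f8c341f} — 4 commits.

4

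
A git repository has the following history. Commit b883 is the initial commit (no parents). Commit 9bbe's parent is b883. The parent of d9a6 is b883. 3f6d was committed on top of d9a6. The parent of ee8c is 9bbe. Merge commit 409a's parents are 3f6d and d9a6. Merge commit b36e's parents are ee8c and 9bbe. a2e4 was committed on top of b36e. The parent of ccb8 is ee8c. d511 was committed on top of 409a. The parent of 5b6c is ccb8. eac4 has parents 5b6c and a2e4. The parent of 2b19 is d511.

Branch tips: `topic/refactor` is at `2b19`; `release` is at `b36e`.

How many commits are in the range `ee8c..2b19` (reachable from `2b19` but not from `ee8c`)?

Reachable from 2b19: {2b19, 3f6d, 409a, b883, d511, d9a6}.
Reachable from ee8c: {9bbe, b883, ee8c}.
In 2b19's history but not ee8c's: {2b19, 3f6d, 409a, d511, d9a6} — 5 commits.

5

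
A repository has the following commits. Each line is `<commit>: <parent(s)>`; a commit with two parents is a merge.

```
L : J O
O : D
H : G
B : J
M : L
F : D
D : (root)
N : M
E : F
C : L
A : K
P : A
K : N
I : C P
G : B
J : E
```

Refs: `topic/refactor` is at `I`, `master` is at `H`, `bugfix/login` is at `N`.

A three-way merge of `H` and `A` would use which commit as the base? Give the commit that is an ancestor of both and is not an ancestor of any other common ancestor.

J

Ancestors of H: {B, D, E, F, G, H, J}.
Ancestors of A: {A, D, E, F, J, K, L, M, N, O}.
Common ancestors: {D, E, F, J}.
Among these, J is not an ancestor of any other common ancestor — it is the merge base.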